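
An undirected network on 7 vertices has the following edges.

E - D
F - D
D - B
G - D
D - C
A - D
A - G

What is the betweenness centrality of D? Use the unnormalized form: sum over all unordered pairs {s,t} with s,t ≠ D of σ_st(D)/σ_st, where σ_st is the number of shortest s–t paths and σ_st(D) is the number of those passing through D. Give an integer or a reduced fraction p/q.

14

Pairs whose geodesics pass through D — G–C: 1; G–F: 1; G–E: 1; G–B: 1; C–A: 1; C–F: 1; C–E: 1; C–B: 1; A–F: 1; A–E: 1; A–B: 1; F–E: 1; F–B: 1; E–B: 1.
All other pairs contribute 0.
Summing the contributions gives betweenness(D) = 14.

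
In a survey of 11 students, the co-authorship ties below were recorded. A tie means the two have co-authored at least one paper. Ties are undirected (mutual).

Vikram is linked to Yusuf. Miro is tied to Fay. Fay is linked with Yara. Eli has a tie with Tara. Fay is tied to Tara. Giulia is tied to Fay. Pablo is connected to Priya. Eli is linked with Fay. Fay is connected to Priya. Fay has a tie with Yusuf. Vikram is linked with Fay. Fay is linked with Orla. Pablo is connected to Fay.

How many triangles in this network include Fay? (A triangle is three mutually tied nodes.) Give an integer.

3

Fay's neighbors: Eli, Giulia, Miro, Orla, Pablo, Priya, Tara, Vikram, Yara, and Yusuf.
Neighbor pairs that are themselves tied: Fay–Eli–Tara; Fay–Pablo–Priya; Fay–Vikram–Yusuf. Each forms one triangle with Fay, for 3 in total.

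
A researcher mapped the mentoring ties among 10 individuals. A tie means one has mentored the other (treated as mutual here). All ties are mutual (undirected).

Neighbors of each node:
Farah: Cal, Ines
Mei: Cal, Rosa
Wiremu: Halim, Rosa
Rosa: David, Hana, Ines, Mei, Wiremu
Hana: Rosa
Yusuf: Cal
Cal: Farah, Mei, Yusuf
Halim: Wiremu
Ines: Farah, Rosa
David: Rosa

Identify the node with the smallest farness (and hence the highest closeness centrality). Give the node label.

Rosa

Farness (sum of distances to all others) for each node — Cal:20, David:22, Farah:21, Halim:28, Hana:22, Ines:18, Mei:17, Rosa:14, Wiremu:20, Yusuf:28.
The smallest farness is 14, for Rosa, so Rosa has the highest closeness.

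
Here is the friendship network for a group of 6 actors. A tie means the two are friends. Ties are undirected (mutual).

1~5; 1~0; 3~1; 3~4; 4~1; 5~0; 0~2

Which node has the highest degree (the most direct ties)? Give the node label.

Degrees — 0:3, 1:4, 2:1, 3:2, 4:2, 5:2.
The maximum is 4, attained only by 1.

1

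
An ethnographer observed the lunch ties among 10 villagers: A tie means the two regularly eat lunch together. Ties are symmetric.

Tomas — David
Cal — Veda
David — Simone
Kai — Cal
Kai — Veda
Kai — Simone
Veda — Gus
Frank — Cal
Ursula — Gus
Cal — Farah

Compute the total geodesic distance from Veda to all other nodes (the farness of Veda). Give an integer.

Distances from Veda: Cal:1, David:3, Farah:2, Frank:2, Gus:1, Kai:1, Simone:2, Tomas:4, Ursula:2.
Sum = 1 + 3 + 2 + 2 + 1 + 1 + 2 + 4 + 2 = 18.

18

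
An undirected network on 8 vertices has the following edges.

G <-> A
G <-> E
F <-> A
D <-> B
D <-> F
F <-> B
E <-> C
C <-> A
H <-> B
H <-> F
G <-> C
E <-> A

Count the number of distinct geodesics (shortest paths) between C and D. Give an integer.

The shortest distance is 3, and the only length-3 path is C–A–F–D. So there is exactly 1 shortest path.

1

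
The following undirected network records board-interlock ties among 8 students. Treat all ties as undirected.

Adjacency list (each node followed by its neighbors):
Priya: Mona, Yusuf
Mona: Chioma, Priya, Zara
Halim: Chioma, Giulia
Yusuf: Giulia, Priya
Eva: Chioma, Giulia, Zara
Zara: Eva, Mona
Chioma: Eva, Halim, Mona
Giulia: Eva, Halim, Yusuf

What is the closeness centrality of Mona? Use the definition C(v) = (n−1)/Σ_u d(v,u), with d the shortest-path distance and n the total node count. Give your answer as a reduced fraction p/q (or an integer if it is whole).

Distances from Mona: Chioma:1, Eva:2, Giulia:3, Halim:2, Priya:1, Yusuf:2, Zara:1. Sum = 12.
n = 8, so closeness = 7/12.

7/12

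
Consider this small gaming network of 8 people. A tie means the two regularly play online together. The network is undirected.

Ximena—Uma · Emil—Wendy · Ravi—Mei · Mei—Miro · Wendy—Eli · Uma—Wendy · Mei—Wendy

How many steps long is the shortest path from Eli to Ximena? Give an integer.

3

One shortest route is Eli – Wendy – Uma – Ximena, which uses 3 edges, and at distance 2 from Eli we only reach {Emil, Mei, Uma}, which does not include Ximena. So d(Eli,Ximena) = 3.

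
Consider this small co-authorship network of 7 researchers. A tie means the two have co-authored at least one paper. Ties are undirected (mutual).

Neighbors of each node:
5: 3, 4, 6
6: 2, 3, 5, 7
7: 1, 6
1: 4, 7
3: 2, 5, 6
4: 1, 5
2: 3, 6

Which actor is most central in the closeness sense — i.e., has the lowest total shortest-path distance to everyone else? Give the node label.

6

Farness (sum of distances to all others) for each node — 1:12, 2:12, 3:10, 4:11, 5:9, 6:8, 7:10.
The smallest farness is 8, for 6, so 6 has the highest closeness.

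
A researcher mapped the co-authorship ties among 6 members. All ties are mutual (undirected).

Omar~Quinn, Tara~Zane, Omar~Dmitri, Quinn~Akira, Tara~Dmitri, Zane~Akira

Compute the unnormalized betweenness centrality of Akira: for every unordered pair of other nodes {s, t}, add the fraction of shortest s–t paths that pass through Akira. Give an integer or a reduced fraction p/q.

Pairs whose geodesics pass through Akira — Zane–Omar: 1/2; Zane–Quinn: 1; Tara–Quinn: 1/2.
All other pairs contribute 0.
Summing the contributions gives betweenness(Akira) = 2.

2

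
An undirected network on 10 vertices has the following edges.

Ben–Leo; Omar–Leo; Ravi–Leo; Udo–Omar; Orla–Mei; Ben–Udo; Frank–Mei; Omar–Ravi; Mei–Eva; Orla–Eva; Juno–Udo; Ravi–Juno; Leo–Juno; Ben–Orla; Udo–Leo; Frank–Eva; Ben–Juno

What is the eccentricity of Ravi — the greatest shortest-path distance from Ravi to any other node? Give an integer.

Distances from Ravi: Ben:2, Eva:4, Frank:5, Juno:1, Leo:1, Mei:4, Omar:1, Orla:3, Udo:2.
The largest is 5 (to Frank), so the eccentricity of Ravi is 5.

5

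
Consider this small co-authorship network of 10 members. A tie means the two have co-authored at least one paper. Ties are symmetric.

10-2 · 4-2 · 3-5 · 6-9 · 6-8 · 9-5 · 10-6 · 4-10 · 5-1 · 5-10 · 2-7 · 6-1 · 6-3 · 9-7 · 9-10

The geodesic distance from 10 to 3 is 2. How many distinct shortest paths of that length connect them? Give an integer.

The shortest distance is 2. The length-2 paths are: 10–6–3; 10–5–3.
That gives 2 distinct shortest paths.

2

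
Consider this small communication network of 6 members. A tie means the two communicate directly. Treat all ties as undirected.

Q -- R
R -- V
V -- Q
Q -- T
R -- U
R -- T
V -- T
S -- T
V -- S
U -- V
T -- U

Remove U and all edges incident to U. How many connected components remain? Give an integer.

1

U's neighbors (R, T, and V) remain reachable from one another through other ties, so the rest of the network stays in one piece.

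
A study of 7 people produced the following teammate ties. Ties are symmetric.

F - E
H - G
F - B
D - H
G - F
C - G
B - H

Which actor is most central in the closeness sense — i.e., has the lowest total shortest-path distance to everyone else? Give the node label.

Farness (sum of distances to all others) for each node — B:11, C:14, D:15, E:15, F:10, G:9, H:10.
The smallest farness is 9, for G, so G has the highest closeness.

G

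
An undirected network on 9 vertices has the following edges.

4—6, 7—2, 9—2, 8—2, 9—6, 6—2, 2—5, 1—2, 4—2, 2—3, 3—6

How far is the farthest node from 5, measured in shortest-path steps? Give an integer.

Distances from 5: 1:2, 2:1, 3:2, 4:2, 6:2, 7:2, 8:2, 9:2.
The largest is 2 (to 6, 3, 9, 1, 4, 7, and 8), so the eccentricity of 5 is 2.

2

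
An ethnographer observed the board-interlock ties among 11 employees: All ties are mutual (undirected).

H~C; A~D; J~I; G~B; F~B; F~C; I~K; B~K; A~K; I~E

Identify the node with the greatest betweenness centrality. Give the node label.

K

Unnormalized betweenness of each node: A:9, B:27, C:9, D:0, E:0, F:16, G:0, H:0, I:17, J:0, K:31.
K has the largest value, 31, making it the main broker — the node through which the most shortest paths run.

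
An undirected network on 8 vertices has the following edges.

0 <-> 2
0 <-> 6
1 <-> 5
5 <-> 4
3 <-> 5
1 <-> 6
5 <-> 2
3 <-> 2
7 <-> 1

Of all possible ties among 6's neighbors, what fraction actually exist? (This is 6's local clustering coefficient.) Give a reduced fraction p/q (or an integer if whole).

0

6's neighbors: 0 and 1 (k = 2).
Possible neighbor pairs: C(2,2) = 1. Edges among them: none → e = 0.
Clustering(6) = 0/1.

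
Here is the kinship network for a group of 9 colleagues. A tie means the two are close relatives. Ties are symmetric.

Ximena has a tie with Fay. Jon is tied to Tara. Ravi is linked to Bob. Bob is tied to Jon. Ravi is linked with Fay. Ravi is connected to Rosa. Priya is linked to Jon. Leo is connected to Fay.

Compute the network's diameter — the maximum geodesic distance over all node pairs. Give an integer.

5

Eccentricity of each node (its greatest distance to any other): Bob:3, Fay:4, Jon:4, Leo:5, Priya:5, Ravi:3, Rosa:4, Tara:5, Ximena:5.
The maximum eccentricity is 5, realized for instance by the pair Priya–Leo via Priya – Jon – Bob – Ravi – Fay – Leo. So the diameter is 5.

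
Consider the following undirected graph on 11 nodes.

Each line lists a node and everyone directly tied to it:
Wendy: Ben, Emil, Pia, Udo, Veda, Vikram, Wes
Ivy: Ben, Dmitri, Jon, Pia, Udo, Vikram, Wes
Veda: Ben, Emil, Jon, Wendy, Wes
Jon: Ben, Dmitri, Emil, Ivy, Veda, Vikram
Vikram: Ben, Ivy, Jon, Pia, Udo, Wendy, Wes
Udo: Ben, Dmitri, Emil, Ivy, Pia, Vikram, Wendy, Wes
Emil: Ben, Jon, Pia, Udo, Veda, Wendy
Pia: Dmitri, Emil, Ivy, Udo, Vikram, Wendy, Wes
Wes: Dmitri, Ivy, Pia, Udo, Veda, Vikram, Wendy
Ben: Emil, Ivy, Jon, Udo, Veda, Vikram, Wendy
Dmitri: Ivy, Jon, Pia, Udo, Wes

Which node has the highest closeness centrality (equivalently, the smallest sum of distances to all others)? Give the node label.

Farness (sum of distances to all others) for each node — Ben:13, Dmitri:15, Emil:14, Ivy:13, Jon:14, Pia:13, Udo:12, Veda:15, Vikram:13, Wendy:13, Wes:13.
The smallest farness is 12, for Udo, so Udo has the highest closeness.

Udo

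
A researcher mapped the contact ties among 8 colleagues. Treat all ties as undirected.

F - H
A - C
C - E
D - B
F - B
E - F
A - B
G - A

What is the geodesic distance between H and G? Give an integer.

One shortest route is H – F – B – A – G, which uses 4 edges, and at distance 3 from H we only reach {A, C, D}, which does not include G. So d(H,G) = 4.

4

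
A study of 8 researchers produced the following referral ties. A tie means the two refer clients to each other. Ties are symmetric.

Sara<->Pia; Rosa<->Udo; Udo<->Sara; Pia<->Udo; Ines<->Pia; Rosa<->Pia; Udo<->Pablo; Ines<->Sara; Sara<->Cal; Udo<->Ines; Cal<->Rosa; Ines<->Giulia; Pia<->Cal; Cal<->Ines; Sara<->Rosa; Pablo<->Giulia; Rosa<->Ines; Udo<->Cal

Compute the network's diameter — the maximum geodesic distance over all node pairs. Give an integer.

Eccentricity of each node (its greatest distance to any other): Cal:2, Giulia:2, Ines:2, Pablo:2, Pia:2, Rosa:2, Sara:2, Udo:2.
The maximum eccentricity is 2, realized for instance by the pair Ines–Pablo via Ines – Udo – Pablo. So the diameter is 2.

2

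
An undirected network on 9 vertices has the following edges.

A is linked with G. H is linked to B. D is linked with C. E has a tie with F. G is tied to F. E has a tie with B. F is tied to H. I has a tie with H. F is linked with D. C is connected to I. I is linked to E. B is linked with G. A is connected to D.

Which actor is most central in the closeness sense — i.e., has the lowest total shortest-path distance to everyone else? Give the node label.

Farness (sum of distances to all others) for each node — A:17, B:15, C:16, D:14, E:14, F:12, G:15, H:14, I:15.
The smallest farness is 12, for F, so F has the highest closeness.

F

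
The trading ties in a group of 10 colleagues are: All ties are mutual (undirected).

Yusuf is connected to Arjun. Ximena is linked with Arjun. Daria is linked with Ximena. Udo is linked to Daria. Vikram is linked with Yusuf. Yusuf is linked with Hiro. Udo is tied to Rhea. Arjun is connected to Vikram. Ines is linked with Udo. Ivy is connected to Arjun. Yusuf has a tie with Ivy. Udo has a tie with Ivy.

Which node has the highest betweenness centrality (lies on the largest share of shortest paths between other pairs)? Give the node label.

Unnormalized betweenness of each node: Arjun:8, Daria:3, Hiro:0, Ines:0, Ivy:13, Rhea:0, Udo:17, Vikram:0, Ximena:3, Yusuf:10.
Udo has the largest value, 17, making it the main broker — the node through which the most shortest paths run.

Udo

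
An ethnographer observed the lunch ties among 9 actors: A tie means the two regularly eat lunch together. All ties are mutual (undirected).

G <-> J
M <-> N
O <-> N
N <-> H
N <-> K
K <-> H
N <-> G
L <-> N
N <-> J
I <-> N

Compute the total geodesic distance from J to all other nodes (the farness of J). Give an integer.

14

Distances from J: G:1, H:2, I:2, K:2, L:2, M:2, N:1, O:2.
Sum = 1 + 2 + 2 + 2 + 2 + 2 + 1 + 2 = 14.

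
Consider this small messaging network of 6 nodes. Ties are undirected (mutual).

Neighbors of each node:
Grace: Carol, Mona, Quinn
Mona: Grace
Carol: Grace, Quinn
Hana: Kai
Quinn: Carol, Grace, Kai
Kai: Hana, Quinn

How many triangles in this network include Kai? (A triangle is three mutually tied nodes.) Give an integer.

0

Kai's neighbors are Hana and Quinn, but none of them are tied to each other, so no triangle contains Kai.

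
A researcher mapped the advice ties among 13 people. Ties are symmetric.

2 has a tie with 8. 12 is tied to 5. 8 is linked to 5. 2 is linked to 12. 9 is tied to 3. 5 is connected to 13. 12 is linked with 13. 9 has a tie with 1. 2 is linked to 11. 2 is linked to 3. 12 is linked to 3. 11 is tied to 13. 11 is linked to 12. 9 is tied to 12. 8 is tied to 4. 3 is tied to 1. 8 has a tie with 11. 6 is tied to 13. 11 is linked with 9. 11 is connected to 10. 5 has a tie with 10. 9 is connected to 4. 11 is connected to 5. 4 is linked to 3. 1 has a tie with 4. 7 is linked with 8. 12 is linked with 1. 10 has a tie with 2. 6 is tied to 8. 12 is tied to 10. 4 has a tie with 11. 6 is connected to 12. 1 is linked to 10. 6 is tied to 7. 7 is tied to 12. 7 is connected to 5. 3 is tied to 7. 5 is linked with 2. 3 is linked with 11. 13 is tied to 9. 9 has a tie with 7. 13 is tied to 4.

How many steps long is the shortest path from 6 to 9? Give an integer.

One shortest route is 6 – 13 – 9, which uses 2 edges, and 6 and 9 are not directly tied, so nothing shorter exists. So d(6,9) = 2.

2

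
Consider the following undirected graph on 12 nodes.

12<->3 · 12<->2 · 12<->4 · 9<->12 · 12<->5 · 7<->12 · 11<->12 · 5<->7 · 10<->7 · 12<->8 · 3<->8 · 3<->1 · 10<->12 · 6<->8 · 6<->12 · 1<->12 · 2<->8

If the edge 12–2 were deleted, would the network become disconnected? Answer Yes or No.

No

Even without that edge, 12 still reaches 2 via 12 – 8 – 2, so the network stays connected. Not a bridge.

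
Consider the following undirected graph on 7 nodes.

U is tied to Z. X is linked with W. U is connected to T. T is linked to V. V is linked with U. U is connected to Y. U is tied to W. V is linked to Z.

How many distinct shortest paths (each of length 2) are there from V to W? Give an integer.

The shortest distance is 2, and the only length-2 path is V–U–W. So there is exactly 1 shortest path.

1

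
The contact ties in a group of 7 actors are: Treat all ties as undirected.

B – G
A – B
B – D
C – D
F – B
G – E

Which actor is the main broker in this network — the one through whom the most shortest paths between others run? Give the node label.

B

Unnormalized betweenness of each node: A:0, B:13, C:0, D:5, E:0, F:0, G:5.
B has the largest value, 13, making it the main broker — the node through which the most shortest paths run.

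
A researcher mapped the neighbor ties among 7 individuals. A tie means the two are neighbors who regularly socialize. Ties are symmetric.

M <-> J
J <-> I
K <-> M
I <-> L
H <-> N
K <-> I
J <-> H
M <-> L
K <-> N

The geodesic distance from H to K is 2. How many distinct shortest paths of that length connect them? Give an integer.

1

The shortest distance is 2, and the only length-2 path is H–N–K. So there is exactly 1 shortest path.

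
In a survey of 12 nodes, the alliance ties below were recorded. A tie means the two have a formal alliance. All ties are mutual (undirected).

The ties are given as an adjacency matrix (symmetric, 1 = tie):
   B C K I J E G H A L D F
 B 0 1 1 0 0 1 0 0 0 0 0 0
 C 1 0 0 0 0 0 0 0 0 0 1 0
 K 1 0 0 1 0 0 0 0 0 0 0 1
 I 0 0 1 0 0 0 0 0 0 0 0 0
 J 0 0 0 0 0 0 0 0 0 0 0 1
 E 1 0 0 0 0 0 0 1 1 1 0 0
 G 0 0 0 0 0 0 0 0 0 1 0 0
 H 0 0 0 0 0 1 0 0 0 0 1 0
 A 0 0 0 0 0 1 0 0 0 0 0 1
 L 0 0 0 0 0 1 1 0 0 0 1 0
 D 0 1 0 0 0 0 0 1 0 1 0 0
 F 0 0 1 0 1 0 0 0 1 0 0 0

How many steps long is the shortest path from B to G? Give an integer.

One shortest route is B – E – L – G, which uses 3 edges, and at distance 2 from B we only reach {A, D, F, H, I, L}, which does not include G. So d(B,G) = 3.

3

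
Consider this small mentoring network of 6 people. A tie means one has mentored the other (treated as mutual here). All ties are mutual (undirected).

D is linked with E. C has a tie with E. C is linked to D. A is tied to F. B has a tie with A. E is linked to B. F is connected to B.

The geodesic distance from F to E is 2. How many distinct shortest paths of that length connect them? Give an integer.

1

The shortest distance is 2, and the only length-2 path is F–B–E. So there is exactly 1 shortest path.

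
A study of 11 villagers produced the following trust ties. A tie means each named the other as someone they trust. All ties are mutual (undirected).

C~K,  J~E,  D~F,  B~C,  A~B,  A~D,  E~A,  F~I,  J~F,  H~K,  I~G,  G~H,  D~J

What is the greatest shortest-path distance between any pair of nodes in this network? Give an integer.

Eccentricity of each node (its greatest distance to any other): A:4, B:4, C:4, D:4, E:5, F:4, G:4, H:5, I:4, J:5, K:5.
The maximum eccentricity is 5, realized for instance by the pair E–H via E – J – F – I – G – H. So the diameter is 5.

5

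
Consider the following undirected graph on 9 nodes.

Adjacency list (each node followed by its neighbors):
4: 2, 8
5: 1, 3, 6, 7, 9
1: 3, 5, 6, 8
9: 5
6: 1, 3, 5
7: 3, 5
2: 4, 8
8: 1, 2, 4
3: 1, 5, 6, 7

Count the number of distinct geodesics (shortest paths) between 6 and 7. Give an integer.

The shortest distance is 2. The length-2 paths are: 6–5–7; 6–3–7.
That gives 2 distinct shortest paths.

2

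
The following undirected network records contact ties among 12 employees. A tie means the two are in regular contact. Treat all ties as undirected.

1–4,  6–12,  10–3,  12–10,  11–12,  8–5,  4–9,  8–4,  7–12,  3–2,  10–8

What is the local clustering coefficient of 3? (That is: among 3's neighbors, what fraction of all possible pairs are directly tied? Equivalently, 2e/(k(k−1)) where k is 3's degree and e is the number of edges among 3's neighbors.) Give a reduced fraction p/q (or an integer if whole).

3's neighbors: 2 and 10 (k = 2).
Possible neighbor pairs: C(2,2) = 1. Edges among them: none → e = 0.
Clustering(3) = 0/1.

0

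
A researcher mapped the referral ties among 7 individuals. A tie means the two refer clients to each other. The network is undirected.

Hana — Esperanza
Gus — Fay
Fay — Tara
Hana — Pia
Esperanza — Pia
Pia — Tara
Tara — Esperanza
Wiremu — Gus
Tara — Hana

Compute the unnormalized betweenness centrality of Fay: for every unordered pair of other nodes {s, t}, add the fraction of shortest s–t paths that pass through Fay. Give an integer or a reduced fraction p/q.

Pairs whose geodesics pass through Fay — Esperanza–Gus: 1; Esperanza–Wiremu: 1; Tara–Gus: 1; Tara–Wiremu: 1; Hana–Gus: 1; Hana–Wiremu: 1; Pia–Gus: 1; Pia–Wiremu: 1.
All other pairs contribute 0.
Summing the contributions gives betweenness(Fay) = 8.

8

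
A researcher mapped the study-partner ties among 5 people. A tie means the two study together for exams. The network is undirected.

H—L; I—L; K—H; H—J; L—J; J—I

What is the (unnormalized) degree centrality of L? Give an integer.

3

L is directly tied to H, I, and J. That is 3 neighbors, so the degree of L is 3.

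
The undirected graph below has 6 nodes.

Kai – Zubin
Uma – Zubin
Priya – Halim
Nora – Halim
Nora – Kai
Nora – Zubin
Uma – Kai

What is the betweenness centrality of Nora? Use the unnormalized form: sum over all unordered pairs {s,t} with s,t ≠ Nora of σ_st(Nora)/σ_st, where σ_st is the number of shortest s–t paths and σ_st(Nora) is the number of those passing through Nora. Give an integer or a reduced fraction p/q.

Pairs whose geodesics pass through Nora — Kai–Priya: 1; Kai–Halim: 1; Uma–Priya: 2/2; Uma–Halim: 2/2; Zubin–Priya: 1; Zubin–Halim: 1.
All other pairs contribute 0.
Summing the contributions gives betweenness(Nora) = 6.

6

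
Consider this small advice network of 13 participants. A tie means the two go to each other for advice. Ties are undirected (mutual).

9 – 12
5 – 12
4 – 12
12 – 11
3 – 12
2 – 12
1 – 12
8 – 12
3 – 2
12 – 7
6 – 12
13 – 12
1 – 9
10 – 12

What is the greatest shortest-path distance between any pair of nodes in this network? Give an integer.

Eccentricity of each node (its greatest distance to any other): 1:2, 2:2, 3:2, 4:2, 5:2, 6:2, 7:2, 8:2, 9:2, 10:2, 11:2, 12:1, 13:2.
The maximum eccentricity is 2, realized for instance by the pair 9–5 via 9 – 12 – 5. So the diameter is 2.

2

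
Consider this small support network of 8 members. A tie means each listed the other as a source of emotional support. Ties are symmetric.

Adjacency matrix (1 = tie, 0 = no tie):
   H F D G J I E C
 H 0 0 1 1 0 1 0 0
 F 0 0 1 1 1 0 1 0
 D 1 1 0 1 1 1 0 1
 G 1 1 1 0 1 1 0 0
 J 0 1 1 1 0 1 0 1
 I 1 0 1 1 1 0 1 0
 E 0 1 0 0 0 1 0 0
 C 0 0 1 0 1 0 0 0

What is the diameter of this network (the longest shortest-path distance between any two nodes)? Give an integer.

3

Eccentricity of each node (its greatest distance to any other): C:3, D:2, E:3, F:2, G:2, H:2, I:2, J:2.
The maximum eccentricity is 3, realized for instance by the pair E–C via E – F – D – C. So the diameter is 3.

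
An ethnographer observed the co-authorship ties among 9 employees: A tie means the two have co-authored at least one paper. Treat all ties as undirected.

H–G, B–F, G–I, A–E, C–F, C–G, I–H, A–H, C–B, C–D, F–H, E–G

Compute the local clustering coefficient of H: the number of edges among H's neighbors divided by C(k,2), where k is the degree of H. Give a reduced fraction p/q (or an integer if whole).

H's neighbors: A, F, G, and I (k = 4).
Possible neighbor pairs: C(4,2) = 6. Edges among them: G–I → e = 1.
Clustering(H) = 1/6.

1/6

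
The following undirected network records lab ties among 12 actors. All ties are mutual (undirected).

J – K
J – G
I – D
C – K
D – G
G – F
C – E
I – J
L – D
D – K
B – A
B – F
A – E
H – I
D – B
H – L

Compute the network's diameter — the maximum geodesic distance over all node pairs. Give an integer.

5

Eccentricity of each node (its greatest distance to any other): A:4, B:3, C:4, D:3, E:5, F:4, G:4, H:5, I:4, J:4, K:3, L:4.
The maximum eccentricity is 5, realized for instance by the pair H–E via H – I – J – K – C – E. So the diameter is 5.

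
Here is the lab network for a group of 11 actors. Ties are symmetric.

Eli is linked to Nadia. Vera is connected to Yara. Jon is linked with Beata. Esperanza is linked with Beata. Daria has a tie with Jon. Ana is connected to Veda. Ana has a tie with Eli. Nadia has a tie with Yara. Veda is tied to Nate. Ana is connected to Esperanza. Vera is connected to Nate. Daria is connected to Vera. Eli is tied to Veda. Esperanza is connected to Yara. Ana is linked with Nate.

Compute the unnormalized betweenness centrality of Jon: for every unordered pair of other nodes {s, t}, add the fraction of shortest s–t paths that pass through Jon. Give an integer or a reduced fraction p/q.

2

Pairs whose geodesics pass through Jon — Beata–Vera: 1/2; Beata–Daria: 1; Esperanza–Daria: 1/2.
All other pairs contribute 0.
Summing the contributions gives betweenness(Jon) = 2.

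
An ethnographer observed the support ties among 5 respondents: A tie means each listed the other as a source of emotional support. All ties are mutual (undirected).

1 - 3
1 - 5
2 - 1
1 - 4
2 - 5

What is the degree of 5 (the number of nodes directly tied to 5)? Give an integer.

2

5 is directly tied to 1 and 2. That is 2 neighbors, so the degree of 5 is 2.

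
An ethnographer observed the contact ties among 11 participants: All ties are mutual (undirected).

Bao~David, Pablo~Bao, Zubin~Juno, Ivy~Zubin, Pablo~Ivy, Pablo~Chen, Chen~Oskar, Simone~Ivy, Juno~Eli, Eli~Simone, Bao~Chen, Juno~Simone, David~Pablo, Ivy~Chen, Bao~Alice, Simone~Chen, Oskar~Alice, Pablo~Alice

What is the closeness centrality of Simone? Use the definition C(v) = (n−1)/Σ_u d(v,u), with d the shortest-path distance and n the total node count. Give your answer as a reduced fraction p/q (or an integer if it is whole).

Distances from Simone: Alice:3, Bao:2, Chen:1, David:3, Eli:1, Ivy:1, Juno:1, Oskar:2, Pablo:2, Zubin:2. Sum = 18.
n = 11, so closeness = 10/18 = 5/9.

5/9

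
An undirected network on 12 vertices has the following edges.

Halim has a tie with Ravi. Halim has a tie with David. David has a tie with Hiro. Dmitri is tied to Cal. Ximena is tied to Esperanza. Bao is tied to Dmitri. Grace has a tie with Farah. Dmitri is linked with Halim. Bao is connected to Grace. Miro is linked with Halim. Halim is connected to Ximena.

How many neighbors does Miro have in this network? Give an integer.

Miro is directly tied to Halim. That is 1 neighbor, so the degree of Miro is 1.

1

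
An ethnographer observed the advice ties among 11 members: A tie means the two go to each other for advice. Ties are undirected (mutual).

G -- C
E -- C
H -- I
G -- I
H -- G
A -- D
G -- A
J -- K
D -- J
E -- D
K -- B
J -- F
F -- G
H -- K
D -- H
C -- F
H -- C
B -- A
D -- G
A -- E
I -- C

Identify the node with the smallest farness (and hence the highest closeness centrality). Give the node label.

Farness (sum of distances to all others) for each node — A:16, B:21, C:16, D:15, E:18, F:18, G:14, H:15, I:19, J:18, K:18.
The smallest farness is 14, for G, so G has the highest closeness.

G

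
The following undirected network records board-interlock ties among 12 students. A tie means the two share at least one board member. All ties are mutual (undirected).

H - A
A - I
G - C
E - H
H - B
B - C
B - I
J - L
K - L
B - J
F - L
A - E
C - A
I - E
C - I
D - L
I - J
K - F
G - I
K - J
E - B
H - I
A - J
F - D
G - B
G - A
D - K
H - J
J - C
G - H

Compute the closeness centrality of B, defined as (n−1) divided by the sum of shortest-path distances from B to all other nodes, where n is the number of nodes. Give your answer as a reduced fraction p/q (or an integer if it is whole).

11/18

Distances from B: A:2, C:1, D:3, E:1, F:3, G:1, H:1, I:1, J:1, K:2, L:2. Sum = 18.
n = 12, so closeness = 11/18.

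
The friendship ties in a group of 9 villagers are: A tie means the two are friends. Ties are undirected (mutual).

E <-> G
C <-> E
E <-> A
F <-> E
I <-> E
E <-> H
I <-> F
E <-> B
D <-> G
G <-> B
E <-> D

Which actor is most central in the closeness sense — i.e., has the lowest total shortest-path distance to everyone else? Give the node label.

E

Farness (sum of distances to all others) for each node — A:15, B:14, C:15, D:14, E:8, F:14, G:13, H:15, I:14.
The smallest farness is 8, for E, so E has the highest closeness.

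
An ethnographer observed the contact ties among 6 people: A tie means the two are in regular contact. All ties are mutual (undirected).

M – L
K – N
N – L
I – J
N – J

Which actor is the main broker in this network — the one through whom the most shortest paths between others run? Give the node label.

N

Unnormalized betweenness of each node: I:0, J:4, K:0, L:4, M:0, N:8.
N has the largest value, 8, making it the main broker — the node through which the most shortest paths run.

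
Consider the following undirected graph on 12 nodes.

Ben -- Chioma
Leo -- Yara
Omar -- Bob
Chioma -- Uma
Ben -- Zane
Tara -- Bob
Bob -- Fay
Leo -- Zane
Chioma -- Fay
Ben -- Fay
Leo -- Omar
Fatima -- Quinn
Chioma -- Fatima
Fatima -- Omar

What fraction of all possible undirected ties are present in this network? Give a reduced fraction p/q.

There are 14 edges and 12 nodes, so the maximum possible is C(12,2) = 66.
Density = 14/66 = 7/33.

7/33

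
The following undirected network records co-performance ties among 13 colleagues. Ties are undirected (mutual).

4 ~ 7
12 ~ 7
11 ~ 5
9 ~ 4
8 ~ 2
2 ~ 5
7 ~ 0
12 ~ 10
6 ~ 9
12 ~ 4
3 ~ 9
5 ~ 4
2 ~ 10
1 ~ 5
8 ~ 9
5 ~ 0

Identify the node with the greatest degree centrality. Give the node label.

5

Degrees — 0:2, 1:1, 2:3, 3:1, 4:4, 5:5, 6:1, 7:3, 8:2, 9:4, 10:2, 11:1, 12:3.
The maximum is 5, attained only by 5.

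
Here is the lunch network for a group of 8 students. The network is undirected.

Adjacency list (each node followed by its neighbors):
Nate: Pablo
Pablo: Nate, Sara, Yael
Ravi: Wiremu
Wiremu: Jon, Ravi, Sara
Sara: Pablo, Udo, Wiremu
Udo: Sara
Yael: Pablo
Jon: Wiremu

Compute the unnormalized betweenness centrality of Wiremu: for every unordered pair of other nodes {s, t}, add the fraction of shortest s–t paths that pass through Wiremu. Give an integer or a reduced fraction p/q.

11

Pairs whose geodesics pass through Wiremu — Pablo–Ravi: 1; Pablo–Jon: 1; Yael–Ravi: 1; Yael–Jon: 1; Ravi–Jon: 1; Ravi–Udo: 1; Ravi–Nate: 1; Ravi–Sara: 1; Jon–Udo: 1; Jon–Nate: 1; Jon–Sara: 1.
All other pairs contribute 0.
Summing the contributions gives betweenness(Wiremu) = 11.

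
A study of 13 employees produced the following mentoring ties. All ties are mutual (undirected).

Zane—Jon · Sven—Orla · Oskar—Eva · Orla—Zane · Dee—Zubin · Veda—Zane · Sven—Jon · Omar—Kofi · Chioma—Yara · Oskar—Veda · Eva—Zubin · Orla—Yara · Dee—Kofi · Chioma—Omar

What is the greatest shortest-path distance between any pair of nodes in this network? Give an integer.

Eccentricity of each node (its greatest distance to any other): Chioma:5, Dee:6, Eva:5, Jon:6, Kofi:6, Omar:5, Orla:5, Oskar:5, Sven:6, Veda:5, Yara:5, Zane:5, Zubin:6.
The maximum eccentricity is 6, realized for instance by the pair Sven–Dee via Sven – Orla – Yara – Chioma – Omar – Kofi – Dee. So the diameter is 6.

6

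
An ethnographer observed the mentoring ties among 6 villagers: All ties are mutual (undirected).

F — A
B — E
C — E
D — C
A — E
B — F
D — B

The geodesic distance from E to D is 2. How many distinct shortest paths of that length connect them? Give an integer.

2

The shortest distance is 2. The length-2 paths are: E–C–D; E–B–D.
That gives 2 distinct shortest paths.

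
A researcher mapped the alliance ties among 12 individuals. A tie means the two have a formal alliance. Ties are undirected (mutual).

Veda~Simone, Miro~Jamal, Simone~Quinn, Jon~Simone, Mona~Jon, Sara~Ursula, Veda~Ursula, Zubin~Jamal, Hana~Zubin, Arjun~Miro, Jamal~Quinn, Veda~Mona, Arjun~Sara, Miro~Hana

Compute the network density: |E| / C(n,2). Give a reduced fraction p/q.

7/33

There are 14 edges and 12 nodes, so the maximum possible is C(12,2) = 66.
Density = 14/66 = 7/33.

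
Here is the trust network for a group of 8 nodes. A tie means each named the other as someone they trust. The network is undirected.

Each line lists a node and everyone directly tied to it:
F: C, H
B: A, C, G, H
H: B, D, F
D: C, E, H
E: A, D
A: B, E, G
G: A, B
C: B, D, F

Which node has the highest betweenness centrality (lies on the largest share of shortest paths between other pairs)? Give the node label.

Unnormalized betweenness of each node: A:7/3, B:7, C:10/3, D:10/3, E:4/3, F:1/3, G:0, H:10/3.
B has the largest value, 7, making it the main broker — the node through which the most shortest paths run.

B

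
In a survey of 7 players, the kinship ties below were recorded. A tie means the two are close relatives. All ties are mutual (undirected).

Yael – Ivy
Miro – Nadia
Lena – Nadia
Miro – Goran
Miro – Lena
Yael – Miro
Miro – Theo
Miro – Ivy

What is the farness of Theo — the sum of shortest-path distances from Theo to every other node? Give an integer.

11

Distances from Theo: Goran:2, Ivy:2, Lena:2, Miro:1, Nadia:2, Yael:2.
Sum = 2 + 2 + 2 + 1 + 2 + 2 = 11.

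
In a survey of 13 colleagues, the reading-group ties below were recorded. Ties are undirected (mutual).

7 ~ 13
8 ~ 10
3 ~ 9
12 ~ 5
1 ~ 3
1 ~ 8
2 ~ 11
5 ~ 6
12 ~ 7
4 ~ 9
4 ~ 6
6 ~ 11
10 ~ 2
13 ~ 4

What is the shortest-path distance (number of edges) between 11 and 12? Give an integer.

One shortest route is 11 – 6 – 5 – 12, which uses 3 edges, and at distance 2 from 11 we only reach {4, 5, 10}, which does not include 12. So d(11,12) = 3.

3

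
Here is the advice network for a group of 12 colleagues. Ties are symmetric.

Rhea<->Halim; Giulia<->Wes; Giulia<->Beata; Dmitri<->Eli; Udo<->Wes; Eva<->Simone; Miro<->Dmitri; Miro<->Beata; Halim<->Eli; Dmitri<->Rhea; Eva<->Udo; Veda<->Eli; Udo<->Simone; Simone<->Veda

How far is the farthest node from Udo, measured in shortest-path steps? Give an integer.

Distances from Udo: Beata:3, Dmitri:4, Eli:3, Eva:1, Giulia:2, Halim:4, Miro:4, Rhea:5, Simone:1, Veda:2, Wes:1.
The largest is 5 (to Rhea), so the eccentricity of Udo is 5.

5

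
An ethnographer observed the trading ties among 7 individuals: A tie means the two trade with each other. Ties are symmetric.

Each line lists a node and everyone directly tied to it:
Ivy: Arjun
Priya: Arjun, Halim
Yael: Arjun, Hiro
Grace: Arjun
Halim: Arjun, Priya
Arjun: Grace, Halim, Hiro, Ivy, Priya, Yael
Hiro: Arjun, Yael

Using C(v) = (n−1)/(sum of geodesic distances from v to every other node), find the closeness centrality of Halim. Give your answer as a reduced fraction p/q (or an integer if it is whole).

3/5

Distances from Halim: Arjun:1, Grace:2, Hiro:2, Ivy:2, Priya:1, Yael:2. Sum = 10.
n = 7, so closeness = 6/10 = 3/5.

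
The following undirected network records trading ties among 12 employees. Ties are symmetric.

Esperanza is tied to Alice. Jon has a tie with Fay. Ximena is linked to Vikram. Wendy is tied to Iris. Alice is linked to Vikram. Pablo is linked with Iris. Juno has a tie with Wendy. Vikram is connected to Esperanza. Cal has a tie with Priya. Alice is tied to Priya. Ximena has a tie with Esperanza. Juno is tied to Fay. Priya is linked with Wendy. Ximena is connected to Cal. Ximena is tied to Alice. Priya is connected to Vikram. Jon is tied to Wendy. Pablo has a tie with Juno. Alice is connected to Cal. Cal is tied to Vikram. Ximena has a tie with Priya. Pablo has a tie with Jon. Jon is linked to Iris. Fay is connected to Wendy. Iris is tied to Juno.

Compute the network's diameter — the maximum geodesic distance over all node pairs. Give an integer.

5

Eccentricity of each node (its greatest distance to any other): Alice:4, Cal:4, Esperanza:5, Fay:4, Iris:4, Jon:4, Juno:4, Pablo:5, Priya:3, Vikram:4, Wendy:3, Ximena:4.
The maximum eccentricity is 5, realized for instance by the pair Pablo–Esperanza via Pablo – Juno – Wendy – Priya – Ximena – Esperanza. So the diameter is 5.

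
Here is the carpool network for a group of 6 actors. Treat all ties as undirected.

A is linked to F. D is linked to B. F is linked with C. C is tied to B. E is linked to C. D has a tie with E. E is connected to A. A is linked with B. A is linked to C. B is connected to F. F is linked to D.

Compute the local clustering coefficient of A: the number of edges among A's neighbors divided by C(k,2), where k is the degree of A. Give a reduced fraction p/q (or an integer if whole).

A's neighbors: B, C, E, and F (k = 4).
Possible neighbor pairs: C(4,2) = 6. Edges among them: B–C, B–F, C–E, C–F → e = 4.
Clustering(A) = 4/6 = 2/3.

2/3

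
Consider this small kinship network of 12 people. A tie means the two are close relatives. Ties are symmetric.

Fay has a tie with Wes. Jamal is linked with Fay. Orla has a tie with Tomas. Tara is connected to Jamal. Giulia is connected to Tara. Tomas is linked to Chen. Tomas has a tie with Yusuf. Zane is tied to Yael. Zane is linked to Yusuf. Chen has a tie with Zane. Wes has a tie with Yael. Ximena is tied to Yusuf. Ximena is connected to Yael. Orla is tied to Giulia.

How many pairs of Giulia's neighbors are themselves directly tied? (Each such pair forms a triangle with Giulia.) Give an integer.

Giulia's neighbors are Orla and Tara, but none of them are tied to each other, so no triangle contains Giulia.

0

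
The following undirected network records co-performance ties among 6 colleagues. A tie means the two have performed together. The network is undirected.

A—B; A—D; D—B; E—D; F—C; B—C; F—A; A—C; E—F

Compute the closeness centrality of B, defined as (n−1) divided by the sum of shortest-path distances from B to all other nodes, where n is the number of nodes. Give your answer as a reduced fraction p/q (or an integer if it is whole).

5/7

Distances from B: A:1, C:1, D:1, E:2, F:2. Sum = 7.
n = 6, so closeness = 5/7.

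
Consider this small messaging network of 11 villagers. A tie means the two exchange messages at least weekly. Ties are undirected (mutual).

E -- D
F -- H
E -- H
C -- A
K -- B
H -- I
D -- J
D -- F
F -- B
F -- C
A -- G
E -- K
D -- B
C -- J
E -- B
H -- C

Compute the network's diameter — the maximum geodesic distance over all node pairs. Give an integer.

5

Eccentricity of each node (its greatest distance to any other): A:4, B:4, C:3, D:4, E:4, F:3, G:5, H:3, I:4, J:3, K:5.
The maximum eccentricity is 5, realized for instance by the pair K–G via K – E – H – C – A – G. So the diameter is 5.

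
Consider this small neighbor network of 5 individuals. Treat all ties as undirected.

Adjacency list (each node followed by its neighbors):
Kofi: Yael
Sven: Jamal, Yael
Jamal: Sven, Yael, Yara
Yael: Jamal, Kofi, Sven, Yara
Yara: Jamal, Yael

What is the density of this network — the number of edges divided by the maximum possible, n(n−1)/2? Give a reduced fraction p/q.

There are 6 edges and 5 nodes, so the maximum possible is C(5,2) = 10.
Density = 6/10 = 3/5.

3/5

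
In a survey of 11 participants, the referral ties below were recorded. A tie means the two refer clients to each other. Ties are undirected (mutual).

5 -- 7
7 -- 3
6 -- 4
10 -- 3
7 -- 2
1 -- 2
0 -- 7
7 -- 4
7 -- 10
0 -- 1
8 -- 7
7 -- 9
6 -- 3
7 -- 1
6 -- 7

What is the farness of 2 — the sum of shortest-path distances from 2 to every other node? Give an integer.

Distances from 2: 0:2, 1:1, 3:2, 4:2, 5:2, 6:2, 7:1, 8:2, 9:2, 10:2.
Sum = 2 + 1 + 2 + 2 + 2 + 2 + 1 + 2 + 2 + 2 = 18.

18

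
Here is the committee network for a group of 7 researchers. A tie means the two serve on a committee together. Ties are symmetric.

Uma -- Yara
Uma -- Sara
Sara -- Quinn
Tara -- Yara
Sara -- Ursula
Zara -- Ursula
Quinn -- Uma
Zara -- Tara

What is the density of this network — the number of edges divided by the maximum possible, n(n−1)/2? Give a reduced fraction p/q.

There are 8 edges and 7 nodes, so the maximum possible is C(7,2) = 21.
Density = 8/21.

8/21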